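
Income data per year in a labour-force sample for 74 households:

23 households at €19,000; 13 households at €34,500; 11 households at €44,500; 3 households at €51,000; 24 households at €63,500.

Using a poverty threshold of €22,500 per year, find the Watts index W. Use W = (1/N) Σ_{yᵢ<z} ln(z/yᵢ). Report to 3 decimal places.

0.053

Incomes under z: 23×€19,000 (q = 23 of N = 74).
Log shortfalls: ln(22500/19000) = 0.1691 (×23).
W = 3.888756 / 74 = 0.053.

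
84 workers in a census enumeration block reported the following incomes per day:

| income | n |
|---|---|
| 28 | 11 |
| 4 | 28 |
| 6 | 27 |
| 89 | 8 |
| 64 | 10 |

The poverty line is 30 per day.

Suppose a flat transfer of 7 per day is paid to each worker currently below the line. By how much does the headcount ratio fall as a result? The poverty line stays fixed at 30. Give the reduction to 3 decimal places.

0.131

Before: below the line — 28×4, 27×6, 11×28; headcount ratio = 0.78571.
After the 7 transfer: below the line — 28×11, 27×13; headcount ratio = 0.65476.
Reduction = 0.78571 − 0.65476 = 0.131.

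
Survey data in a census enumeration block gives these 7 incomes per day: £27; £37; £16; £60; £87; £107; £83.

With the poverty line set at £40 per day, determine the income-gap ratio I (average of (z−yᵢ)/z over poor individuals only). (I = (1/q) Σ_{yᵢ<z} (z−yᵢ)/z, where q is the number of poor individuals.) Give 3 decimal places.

0.333

Below the line: £16, £27, £37 (q = 3 of N = 7).
Relative gaps: 0.6000, 0.3250, 0.0750; sum = 1.000000.
I averages over the q = 3 poor units only: 1.000000 / 3 = 0.333.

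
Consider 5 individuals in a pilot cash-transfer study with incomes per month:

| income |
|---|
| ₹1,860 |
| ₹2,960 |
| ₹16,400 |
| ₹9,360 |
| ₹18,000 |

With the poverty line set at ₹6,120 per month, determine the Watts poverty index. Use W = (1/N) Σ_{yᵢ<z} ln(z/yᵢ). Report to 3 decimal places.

0.383

Below z: ₹1,860, ₹2,960 (q = 2 of N = 5).
ln(z/y) terms: ln(6120/1860) = 1.1910; ln(6120/2960) = 0.7264.
W = 1.917358 / 5 = 0.383.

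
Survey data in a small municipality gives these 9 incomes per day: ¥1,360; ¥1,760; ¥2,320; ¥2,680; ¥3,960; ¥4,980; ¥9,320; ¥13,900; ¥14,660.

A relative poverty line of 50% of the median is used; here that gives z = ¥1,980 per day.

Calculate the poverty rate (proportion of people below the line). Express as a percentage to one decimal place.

2 of the 9 people have income below ¥1,980.
H = 2/9 = 22.2%.

22.2%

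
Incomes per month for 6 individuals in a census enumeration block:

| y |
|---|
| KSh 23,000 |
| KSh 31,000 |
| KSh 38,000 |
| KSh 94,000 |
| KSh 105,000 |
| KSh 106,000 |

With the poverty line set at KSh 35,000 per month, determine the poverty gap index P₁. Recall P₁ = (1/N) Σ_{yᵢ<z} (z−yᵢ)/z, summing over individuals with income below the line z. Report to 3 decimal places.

0.076

Below z: KSh 23,000, KSh 31,000 (q = 2 of N = 6).
Gap ratios (z−y)/z: (35000−23000)/35000 = 0.3429; (35000−31000)/35000 = 0.1143.
Sum of shortfalls = 0.457143; P₁ averages over all N: 0.457143 / 6 = 0.076.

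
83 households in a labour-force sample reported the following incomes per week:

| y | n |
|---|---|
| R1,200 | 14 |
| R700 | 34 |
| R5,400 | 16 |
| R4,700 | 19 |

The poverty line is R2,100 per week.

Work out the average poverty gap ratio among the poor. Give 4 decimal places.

0.5972

Below the line: 34×R700, 14×R1,200 (q = 48 of N = 83).
Shortfall ratios (z−y)/z: 0.6667 (×34), 0.4286 (×14); sum = 28.666667.
I averages over the q = 48 poor units only: 28.666667 / 48 = 0.5972.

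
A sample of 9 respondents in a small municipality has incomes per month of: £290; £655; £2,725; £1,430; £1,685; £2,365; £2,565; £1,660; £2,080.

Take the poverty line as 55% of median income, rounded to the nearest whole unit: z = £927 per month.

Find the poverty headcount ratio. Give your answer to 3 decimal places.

0.222

2 of the 9 respondents have income below £927.
H = 2/9 = 0.222.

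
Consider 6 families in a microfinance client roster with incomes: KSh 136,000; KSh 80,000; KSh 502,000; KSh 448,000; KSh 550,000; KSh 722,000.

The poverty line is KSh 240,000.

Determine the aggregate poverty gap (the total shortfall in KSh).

Poor units: KSh 80,000, KSh 136,000 (q = 2 of N = 6).
Individual gaps: 240000−80000 = 160000; 240000−136000 = 104000.
Aggregate gap = KSh 264,000.

KSh 264,000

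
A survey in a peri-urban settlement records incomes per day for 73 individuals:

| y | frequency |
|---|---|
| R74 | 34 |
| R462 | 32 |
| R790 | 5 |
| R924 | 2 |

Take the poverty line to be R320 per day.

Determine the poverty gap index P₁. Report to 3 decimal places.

0.358

Poor units: 34×R74 (q = 34 of N = 73).
Shortfall ratios: (320−74)/320 = 0.7688 (×34).
Sum of shortfalls = 26.137500; P₁ averages over all N: 26.137500 / 73 = 0.358.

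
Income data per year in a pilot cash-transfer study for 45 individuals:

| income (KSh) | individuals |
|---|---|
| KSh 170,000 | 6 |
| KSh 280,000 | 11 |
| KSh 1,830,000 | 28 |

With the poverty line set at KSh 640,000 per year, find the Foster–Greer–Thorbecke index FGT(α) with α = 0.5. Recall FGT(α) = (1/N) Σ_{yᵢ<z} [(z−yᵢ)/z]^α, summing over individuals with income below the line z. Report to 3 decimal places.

Below z: 6×KSh 170,000, 11×KSh 280,000 (q = 17 of N = 45).
Gap ratios (z−y)/z: (640000−170000)/640000 = 0.7344 (×6); (640000−280000)/640000 = 0.5625 (×11).
Raised to α = 0.5: 0.85696 (×6); 0.75000 (×11).
Sum = 13.391741; FGT(0.5) = 13.391741 / 45 = 0.298.

0.298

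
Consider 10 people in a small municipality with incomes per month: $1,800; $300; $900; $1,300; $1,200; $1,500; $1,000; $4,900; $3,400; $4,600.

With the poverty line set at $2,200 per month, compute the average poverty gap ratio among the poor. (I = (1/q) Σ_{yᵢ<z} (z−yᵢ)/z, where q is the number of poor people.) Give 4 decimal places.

0.4805

Poor units: $300, $900, $1,000, $1,200, $1,300, $1,500, $1,800 (q = 7 of N = 10).
Relative gaps: 0.8636, 0.5909, 0.5455, 0.4545, 0.4091, 0.3182, 0.1818; sum = 3.363636.
The income-gap ratio divides by q (the poor only): 3.363636 / 7 = 0.4805.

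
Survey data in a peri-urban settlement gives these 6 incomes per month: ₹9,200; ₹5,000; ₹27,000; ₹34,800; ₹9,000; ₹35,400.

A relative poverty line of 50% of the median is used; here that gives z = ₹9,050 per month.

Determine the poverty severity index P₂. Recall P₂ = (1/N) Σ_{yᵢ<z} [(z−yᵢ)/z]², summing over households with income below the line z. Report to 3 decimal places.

Incomes under z: ₹5,000, ₹9,000 (q = 2 of N = 6).
Shortfall ratios: (9050−5000)/9050 = 0.4475; (9050−9000)/9050 = 0.0055.
Squared: 0.2003; 0.0000.
Sum = 0.200299; P₂ = 0.200299 / 6 = 0.033.

0.033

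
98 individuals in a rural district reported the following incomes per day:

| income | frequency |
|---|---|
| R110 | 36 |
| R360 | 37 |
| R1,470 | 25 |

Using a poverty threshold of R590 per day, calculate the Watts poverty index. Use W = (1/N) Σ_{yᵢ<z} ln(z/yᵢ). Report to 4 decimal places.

Below z: 36×R110, 37×R360 (q = 73 of N = 98).
Log gaps: ln(590/110) = 1.6796 (×36); ln(590/360) = 0.4940 (×37).
W = 78.745803 / 98 = 0.8035.

0.8035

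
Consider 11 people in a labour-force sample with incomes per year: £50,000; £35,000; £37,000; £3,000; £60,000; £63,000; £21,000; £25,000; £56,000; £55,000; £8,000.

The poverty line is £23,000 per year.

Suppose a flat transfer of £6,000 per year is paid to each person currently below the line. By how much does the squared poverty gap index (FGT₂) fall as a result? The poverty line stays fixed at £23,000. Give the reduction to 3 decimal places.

0.060

Before: below the line — £3,000, £8,000, £21,000; squared poverty gap index (FGT₂) = 0.10809.
After the £6,000 transfer: below the line — £9,000, £14,000; squared poverty gap index (FGT₂) = 0.04760.
Reduction = 0.10809 − 0.04760 = 0.060.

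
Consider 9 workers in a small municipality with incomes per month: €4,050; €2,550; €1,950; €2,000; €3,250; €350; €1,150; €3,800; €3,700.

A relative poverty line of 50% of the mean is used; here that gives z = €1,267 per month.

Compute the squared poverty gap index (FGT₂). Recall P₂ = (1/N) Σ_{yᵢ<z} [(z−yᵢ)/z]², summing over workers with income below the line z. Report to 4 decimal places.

Poor units: €350, €1,150 (q = 2 of N = 9).
Gap ratios (z−y)/z: (1267−350)/1267 = 0.7238; (1267−1150)/1267 = 0.0923.
Squared: 0.5238; 0.0085.
Sum = 0.532351; P₂ = 0.532351 / 9 = 0.0592.

0.0592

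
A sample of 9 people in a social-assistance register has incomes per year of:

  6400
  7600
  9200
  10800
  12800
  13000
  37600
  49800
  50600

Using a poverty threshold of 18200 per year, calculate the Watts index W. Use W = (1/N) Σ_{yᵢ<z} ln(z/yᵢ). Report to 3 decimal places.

Below the line: 6400, 7600, 9200, 10800, 12800, 13000 (q = 6 of N = 9).
ln(z/y) terms: ln(18200/6400) = 1.0451; ln(18200/7600) = 0.8733; ln(18200/9200) = 0.6822; ln(18200/10800) = 0.5219; ln(18200/12800) = 0.3520; ln(18200/13000) = 0.3365.
W = 3.810939 / 9 = 0.423.

0.423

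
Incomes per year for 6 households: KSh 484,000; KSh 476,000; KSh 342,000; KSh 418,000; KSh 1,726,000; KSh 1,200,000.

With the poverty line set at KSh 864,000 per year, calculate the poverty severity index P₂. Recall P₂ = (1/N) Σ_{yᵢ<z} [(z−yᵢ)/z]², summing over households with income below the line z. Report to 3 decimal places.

Poor units: KSh 342,000, KSh 418,000, KSh 476,000, KSh 484,000 (q = 4 of N = 6).
Shortfall ratios: (864000−342000)/864000 = 0.6042; (864000−418000)/864000 = 0.5162; (864000−476000)/864000 = 0.4491; (864000−484000)/864000 = 0.4398.
Squared: 0.3650; 0.2665; 0.2017; 0.1934.
Sum = 1.026588; P₂ = 1.026588 / 6 = 0.171.

0.171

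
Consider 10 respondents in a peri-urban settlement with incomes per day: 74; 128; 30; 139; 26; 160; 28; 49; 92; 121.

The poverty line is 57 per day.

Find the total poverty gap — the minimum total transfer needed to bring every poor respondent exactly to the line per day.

95

Incomes under z: 26, 28, 30, 49 (q = 4 of N = 10).
Individual gaps: 57−26 = 31; 57−28 = 29; 57−30 = 27; 57−49 = 8.
Aggregate gap = 95.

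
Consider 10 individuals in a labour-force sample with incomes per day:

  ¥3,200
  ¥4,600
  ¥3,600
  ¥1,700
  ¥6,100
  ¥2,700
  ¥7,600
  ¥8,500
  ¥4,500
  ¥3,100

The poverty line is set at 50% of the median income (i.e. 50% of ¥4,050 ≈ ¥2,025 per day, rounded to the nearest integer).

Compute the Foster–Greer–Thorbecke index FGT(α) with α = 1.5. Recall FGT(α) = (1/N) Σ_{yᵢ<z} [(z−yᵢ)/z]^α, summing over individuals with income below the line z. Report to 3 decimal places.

0.006

Below z: ¥1,700 (q = 1 of N = 10).
Gap ratios (z−y)/z: (2025−1700)/2025 = 0.1605.
Raised to α = 1.5: 0.06430.
Sum = 0.064297; FGT(1.5) = 0.064297 / 10 = 0.006.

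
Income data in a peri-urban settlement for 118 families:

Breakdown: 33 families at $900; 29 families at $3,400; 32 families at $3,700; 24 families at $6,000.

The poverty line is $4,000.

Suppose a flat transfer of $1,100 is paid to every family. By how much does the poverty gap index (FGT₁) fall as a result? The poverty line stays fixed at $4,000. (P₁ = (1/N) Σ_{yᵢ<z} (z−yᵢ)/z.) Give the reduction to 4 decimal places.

0.1341

Before: below the line — 33×$900, 29×$3,400, 32×$3,700; poverty gap index (FGT₁) = 0.273941.
After the $1,100 transfer: below the line — 33×$2,000; poverty gap index (FGT₁) = 0.139831.
Reduction = 0.273941 − 0.139831 = 0.1341.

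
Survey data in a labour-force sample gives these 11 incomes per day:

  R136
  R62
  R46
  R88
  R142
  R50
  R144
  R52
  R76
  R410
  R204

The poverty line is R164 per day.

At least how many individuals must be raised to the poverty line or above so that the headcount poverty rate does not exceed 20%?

Currently q = 9 of N = 11 are below the line (H = 0.818).
A headcount ratio of at most 20% allows at most ⌊0.20 × 11⌋ = 2 poor individuals.
So at least 9 − 2 = 7 must be lifted.

7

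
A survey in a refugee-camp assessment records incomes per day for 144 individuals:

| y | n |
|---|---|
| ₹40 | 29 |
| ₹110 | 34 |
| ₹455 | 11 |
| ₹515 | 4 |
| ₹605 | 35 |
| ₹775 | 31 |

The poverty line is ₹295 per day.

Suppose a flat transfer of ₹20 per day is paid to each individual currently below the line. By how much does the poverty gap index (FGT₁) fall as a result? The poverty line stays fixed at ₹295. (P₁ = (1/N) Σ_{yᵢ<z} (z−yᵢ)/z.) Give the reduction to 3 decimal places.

Before: below the line — 29×₹40, 34×₹110; poverty gap index (FGT₁) = 0.32215.
After the ₹20 transfer: below the line — 29×₹60, 34×₹130; poverty gap index (FGT₁) = 0.29249.
Reduction = 0.32215 − 0.29249 = 0.030.

0.030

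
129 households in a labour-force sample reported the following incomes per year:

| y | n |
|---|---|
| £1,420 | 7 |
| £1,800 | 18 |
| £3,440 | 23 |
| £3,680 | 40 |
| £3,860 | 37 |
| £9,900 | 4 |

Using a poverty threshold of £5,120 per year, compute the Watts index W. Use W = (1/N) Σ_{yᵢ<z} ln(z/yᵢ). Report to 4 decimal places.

0.4698

Incomes under z: 7×£1,420, 18×£1,800, 23×£3,440, 40×£3,680, 37×£3,860 (q = 125 of N = 129).
Log gaps: ln(5120/1420) = 1.2825 (×7); ln(5120/1800) = 1.0454 (×18); ln(5120/3440) = 0.3977 (×23); ln(5120/3680) = 0.3302 (×40); ln(5120/3860) = 0.2825 (×37).
W = 60.602507 / 129 = 0.4698.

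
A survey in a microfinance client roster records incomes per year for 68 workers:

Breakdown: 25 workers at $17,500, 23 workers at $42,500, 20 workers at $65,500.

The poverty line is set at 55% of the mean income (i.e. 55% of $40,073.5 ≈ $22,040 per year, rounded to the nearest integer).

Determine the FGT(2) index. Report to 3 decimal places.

Poor units: 25×$17,500 (q = 25 of N = 68).
Relative gaps: (22040−17500)/22040 = 0.2060 (×25).
Squared: 0.0424 (×25).
Sum = 1.060788; P₂ = 1.060788 / 68 = 0.016.

0.016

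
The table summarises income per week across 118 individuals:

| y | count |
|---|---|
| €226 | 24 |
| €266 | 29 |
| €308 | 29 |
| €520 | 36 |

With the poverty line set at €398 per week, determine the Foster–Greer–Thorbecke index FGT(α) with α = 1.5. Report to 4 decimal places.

Poor units: 24×€226, 29×€266, 29×€308 (q = 82 of N = 118).
Relative gaps: (398−226)/398 = 0.4322 (×24); (398−266)/398 = 0.3317 (×29); (398−308)/398 = 0.2261 (×29).
Raised to α = 1.5: 0.28410 (×24); 0.19100 (×29); 0.10753 (×29).
Sum = 15.475826; FGT(1.5) = 15.475826 / 118 = 0.1312.

0.1312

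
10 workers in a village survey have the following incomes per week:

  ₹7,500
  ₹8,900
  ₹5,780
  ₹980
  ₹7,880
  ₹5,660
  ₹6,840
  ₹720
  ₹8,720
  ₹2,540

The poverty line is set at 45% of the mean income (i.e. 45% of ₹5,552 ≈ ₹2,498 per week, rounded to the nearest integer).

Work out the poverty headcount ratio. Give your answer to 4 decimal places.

2 of the 10 workers have income below ₹2,498.
H = 2/10 = 0.2000.

0.2000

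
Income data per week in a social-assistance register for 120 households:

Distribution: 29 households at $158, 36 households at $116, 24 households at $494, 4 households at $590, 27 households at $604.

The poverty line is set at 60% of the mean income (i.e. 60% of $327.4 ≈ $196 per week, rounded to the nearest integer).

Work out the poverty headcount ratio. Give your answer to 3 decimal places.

0.542

65 of the 120 households have income below $196.
H = 65/120 = 0.542.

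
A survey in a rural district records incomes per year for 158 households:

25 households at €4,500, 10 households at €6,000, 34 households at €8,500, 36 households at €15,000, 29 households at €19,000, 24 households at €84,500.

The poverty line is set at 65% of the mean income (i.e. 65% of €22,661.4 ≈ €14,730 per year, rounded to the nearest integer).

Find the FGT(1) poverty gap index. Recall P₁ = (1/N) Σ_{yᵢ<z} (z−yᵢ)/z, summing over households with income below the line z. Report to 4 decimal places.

Below the line: 25×€4,500, 10×€6,000, 34×€8,500 (q = 69 of N = 158).
Gap ratios (z−y)/z: (14730−4500)/14730 = 0.6945 (×25); (14730−6000)/14730 = 0.5927 (×10); (14730−8500)/14730 = 0.4229 (×34).
Sum of shortfalls = 37.669382; P₁ averages over all N: 37.669382 / 158 = 0.2384.

0.2384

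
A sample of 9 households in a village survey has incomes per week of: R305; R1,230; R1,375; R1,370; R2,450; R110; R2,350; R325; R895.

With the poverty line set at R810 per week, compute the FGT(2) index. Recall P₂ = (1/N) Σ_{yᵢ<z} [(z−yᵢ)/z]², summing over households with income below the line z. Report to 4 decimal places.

0.1660

Poor units: R110, R305, R325 (q = 3 of N = 9).
Normalized shortfalls: (810−110)/810 = 0.8642; (810−305)/810 = 0.6235; (810−325)/810 = 0.5988.
Squared: 0.7468; 0.3887; 0.3585.
Sum = 1.494056; P₂ = 1.494056 / 9 = 0.1660.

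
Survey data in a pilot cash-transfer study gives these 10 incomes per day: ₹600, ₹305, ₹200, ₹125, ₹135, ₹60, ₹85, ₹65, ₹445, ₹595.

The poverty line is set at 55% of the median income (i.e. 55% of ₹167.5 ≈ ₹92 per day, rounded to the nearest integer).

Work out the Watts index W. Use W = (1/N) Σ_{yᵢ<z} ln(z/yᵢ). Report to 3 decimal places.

0.085

Below z: ₹60, ₹65, ₹85 (q = 3 of N = 10).
ln(z/y) terms: ln(92/60) = 0.4274; ln(92/65) = 0.3474; ln(92/85) = 0.0791.
W = 0.853983 / 10 = 0.085.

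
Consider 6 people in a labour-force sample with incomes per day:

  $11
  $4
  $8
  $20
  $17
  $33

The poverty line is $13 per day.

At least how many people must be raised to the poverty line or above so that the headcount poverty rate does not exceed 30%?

2

Currently q = 3 of N = 6 are below the line (H = 0.500).
A headcount ratio of at most 30% allows at most ⌊0.30 × 6⌋ = 1 poor people.
So at least 3 − 1 = 2 must be lifted.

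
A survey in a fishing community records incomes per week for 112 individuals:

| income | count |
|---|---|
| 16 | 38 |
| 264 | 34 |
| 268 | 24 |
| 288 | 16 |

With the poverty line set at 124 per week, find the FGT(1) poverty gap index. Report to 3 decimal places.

0.296

Poor units: 38×16 (q = 38 of N = 112).
Gap ratios (z−y)/z: (124−16)/124 = 0.8710 (×38).
Σ = 33.096774. Dividing by the full population N = 112 gives P₁ = 0.296.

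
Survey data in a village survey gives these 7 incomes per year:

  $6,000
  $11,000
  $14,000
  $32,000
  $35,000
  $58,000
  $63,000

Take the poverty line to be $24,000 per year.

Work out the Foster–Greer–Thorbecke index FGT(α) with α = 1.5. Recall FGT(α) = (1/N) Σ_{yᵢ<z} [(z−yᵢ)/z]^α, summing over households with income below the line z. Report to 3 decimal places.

Below z: $6,000, $11,000, $14,000 (q = 3 of N = 7).
Relative gaps: (24000−6000)/24000 = 0.7500; (24000−11000)/24000 = 0.5417; (24000−14000)/24000 = 0.4167.
Raised to α = 1.5: 0.64952; 0.39866; 0.26896.
Sum = 1.317132; FGT(1.5) = 1.317132 / 7 = 0.188.

0.188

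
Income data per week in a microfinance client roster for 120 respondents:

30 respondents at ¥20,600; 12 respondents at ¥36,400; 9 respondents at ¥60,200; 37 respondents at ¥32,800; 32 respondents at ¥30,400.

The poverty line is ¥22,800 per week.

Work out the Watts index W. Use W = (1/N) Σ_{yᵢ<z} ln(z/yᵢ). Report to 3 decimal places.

0.025

Poor units: 30×¥20,600 (q = 30 of N = 120).
ln(z/y) terms: ln(22800/20600) = 0.1015 (×30).
W = 3.044084 / 120 = 0.025.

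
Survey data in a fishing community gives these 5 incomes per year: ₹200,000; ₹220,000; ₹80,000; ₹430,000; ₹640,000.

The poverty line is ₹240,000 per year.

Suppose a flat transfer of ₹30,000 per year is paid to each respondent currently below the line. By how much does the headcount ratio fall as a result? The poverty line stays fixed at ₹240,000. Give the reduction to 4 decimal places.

Before: below the line — ₹80,000, ₹200,000, ₹220,000; headcount ratio = 0.600000.
After the ₹30,000 transfer: below the line — ₹110,000, ₹230,000; headcount ratio = 0.400000.
Reduction = 0.600000 − 0.400000 = 0.2000.

0.2000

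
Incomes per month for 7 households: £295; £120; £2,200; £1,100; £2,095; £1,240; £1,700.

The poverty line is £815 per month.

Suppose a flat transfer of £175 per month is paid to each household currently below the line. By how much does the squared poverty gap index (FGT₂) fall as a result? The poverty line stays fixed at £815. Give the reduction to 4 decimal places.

0.0783

Before: below the line — £120, £295; squared poverty gap index (FGT₂) = 0.162042.
After the £175 transfer: below the line — £295, £470; squared poverty gap index (FGT₂) = 0.083755.
Reduction = 0.162042 − 0.083755 = 0.0783.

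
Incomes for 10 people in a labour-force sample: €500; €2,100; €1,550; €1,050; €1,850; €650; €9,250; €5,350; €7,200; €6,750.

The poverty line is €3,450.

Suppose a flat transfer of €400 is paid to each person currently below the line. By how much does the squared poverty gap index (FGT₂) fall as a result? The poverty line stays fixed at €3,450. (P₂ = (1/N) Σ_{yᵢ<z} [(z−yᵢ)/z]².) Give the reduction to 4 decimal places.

0.0793

Before: below the line — €500, €650, €1,050, €1,550, €1,850, €2,100; squared poverty gap index (FGT₂) = 0.254526.
After the €400 transfer: below the line — €900, €1,050, €1,450, €1,950, €2,250, €2,500; squared poverty gap index (FGT₂) = 0.175215.
Reduction = 0.254526 − 0.175215 = 0.0793.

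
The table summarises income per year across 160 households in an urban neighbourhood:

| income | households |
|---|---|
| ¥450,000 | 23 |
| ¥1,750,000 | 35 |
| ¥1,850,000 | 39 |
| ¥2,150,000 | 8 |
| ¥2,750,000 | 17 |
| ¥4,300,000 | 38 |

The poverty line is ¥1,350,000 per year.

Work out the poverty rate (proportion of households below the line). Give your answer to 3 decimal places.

23 of the 160 households have income below ¥1,350,000.
H = 23/160 = 0.144.

0.144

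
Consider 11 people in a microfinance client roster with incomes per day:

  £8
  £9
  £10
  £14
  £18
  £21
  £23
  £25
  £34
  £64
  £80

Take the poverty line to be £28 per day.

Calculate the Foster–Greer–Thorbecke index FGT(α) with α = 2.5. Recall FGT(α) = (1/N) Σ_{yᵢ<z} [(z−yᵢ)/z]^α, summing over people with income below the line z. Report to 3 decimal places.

0.131

Poor units: £8, £9, £10, £14, £18, £21, £23, £25 (q = 8 of N = 11).
Shortfall ratios: (28−8)/28 = 0.7143; (28−9)/28 = 0.6786; (28−10)/28 = 0.6429; (28−14)/28 = 0.5000; (28−18)/28 = 0.3571; (28−21)/28 = 0.2500; (28−23)/28 = 0.1786; (28−25)/28 = 0.1071.
Raised to α = 2.5: 0.43120; 0.37931; 0.33135; 0.17678; 0.07623; 0.03125; 0.01348; 0.00376.
Sum = 1.443341; FGT(2.5) = 1.443341 / 11 = 0.131.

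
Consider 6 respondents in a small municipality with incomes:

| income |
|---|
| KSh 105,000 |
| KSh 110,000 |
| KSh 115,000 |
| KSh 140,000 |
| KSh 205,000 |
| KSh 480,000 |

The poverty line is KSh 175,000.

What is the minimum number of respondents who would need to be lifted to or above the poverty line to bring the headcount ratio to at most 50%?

Currently q = 4 of N = 6 are below the line (H = 0.667).
A headcount ratio of at most 50% allows at most ⌊0.50 × 6⌋ = 3 poor respondents.
So at least 4 − 3 = 1 must be lifted.

1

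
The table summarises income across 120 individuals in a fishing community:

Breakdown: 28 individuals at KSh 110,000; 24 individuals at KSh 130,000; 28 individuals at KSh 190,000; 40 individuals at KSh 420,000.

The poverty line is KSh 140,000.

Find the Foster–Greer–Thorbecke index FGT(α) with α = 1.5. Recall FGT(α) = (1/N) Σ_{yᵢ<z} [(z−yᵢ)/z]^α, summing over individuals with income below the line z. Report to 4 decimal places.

0.0270

Below the line: 28×KSh 110,000, 24×KSh 130,000 (q = 52 of N = 120).
Gap ratios (z−y)/z: (140000−110000)/140000 = 0.2143 (×28); (140000−130000)/140000 = 0.0714 (×24).
Raised to α = 1.5: 0.09920 (×28); 0.01909 (×24).
Sum = 3.235622; FGT(1.5) = 3.235622 / 120 = 0.0270.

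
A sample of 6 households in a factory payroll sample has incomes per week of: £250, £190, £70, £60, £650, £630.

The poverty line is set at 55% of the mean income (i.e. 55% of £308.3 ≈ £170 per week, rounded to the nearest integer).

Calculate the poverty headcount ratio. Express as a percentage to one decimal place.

33.3%

2 of the 6 households have income below £170.
H = 2/6 = 33.3%.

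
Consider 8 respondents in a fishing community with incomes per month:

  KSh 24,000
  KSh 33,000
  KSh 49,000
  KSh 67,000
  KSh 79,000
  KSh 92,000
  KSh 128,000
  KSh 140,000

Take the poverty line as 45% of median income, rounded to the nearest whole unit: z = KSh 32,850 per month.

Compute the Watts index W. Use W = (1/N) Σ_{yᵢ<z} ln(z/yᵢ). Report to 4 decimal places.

Incomes under z: KSh 24,000 (q = 1 of N = 8).
Log shortfalls: ln(32850/24000) = 0.3139.
W = 0.313898 / 8 = 0.0392.

0.0392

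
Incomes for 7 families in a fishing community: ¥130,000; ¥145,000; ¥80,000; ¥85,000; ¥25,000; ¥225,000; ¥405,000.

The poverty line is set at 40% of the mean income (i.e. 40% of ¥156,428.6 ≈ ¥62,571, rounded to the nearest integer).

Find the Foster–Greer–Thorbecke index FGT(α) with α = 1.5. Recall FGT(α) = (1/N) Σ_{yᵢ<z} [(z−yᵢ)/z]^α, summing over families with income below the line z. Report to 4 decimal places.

Below z: ¥25,000 (q = 1 of N = 7).
Shortfall ratios: (62571−25000)/62571 = 0.6005.
Raised to α = 1.5: 0.46529.
Sum = 0.465285; FGT(1.5) = 0.465285 / 7 = 0.0665.

0.0665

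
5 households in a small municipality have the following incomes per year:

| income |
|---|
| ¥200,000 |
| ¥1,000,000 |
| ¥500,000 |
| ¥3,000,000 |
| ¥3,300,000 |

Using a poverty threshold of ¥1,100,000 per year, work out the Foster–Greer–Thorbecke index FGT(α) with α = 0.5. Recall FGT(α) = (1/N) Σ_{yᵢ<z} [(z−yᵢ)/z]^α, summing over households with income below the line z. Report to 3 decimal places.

Below the line: ¥200,000, ¥500,000, ¥1,000,000 (q = 3 of N = 5).
Relative gaps: (1100000−200000)/1100000 = 0.8182; (1100000−500000)/1100000 = 0.5455; (1100000−1000000)/1100000 = 0.0909.
Raised to α = 0.5: 0.90453; 0.73855; 0.30151.
Sum = 1.944594; FGT(0.5) = 1.944594 / 5 = 0.389.

0.389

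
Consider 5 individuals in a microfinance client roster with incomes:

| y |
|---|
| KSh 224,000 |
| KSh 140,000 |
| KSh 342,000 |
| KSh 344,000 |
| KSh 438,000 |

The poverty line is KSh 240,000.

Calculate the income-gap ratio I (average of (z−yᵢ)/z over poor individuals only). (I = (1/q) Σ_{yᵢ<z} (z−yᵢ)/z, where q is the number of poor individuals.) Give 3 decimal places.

Poor units: KSh 140,000, KSh 224,000 (q = 2 of N = 5).
Shortfall ratios (z−y)/z: 0.4167, 0.0667; sum = 0.483333.
The income-gap ratio divides by q (the poor only): 0.483333 / 2 = 0.242.

0.242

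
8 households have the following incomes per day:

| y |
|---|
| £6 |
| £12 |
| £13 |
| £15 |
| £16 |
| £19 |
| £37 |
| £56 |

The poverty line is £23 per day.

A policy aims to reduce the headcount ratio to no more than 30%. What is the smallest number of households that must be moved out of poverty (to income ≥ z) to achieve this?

4

6 of the 8 households are poor, so H = 6/8 = 0.750.
A headcount ratio of at most 30% allows at most ⌊0.30 × 8⌋ = 2 poor households.
So at least 6 − 2 = 4 must be lifted.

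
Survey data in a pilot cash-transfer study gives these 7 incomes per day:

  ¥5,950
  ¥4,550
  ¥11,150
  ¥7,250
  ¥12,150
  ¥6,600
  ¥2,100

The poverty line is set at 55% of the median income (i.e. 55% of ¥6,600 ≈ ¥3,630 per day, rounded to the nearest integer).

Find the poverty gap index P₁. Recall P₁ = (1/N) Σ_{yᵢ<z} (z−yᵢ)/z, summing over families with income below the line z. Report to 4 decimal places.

0.0602

Incomes under z: ¥2,100 (q = 1 of N = 7).
Shortfall ratios: (3630−2100)/3630 = 0.4215.
Sum of shortfalls = 0.421488; P₁ averages over all N: 0.421488 / 7 = 0.0602.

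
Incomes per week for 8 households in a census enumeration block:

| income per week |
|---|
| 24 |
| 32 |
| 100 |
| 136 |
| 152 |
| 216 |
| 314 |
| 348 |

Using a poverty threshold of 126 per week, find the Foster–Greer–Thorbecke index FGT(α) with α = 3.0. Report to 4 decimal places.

Below z: 24, 32, 100 (q = 3 of N = 8).
Gap ratios (z−y)/z: (126−24)/126 = 0.8095; (126−32)/126 = 0.7460; (126−100)/126 = 0.2063.
Raised to α = 3.0: 0.53050; 0.41521; 0.00879.
Sum = 0.954505; FGT(3.0) = 0.954505 / 8 = 0.1193.

0.1193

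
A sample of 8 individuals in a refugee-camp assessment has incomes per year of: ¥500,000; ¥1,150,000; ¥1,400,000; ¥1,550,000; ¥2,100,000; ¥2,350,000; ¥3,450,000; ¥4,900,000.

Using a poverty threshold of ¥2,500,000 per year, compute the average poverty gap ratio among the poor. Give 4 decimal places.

Below z: ¥500,000, ¥1,150,000, ¥1,400,000, ¥1,550,000, ¥2,100,000, ¥2,350,000 (q = 6 of N = 8).
Shortfall ratios (z−y)/z: 0.8000, 0.5400, 0.4400, 0.3800, 0.1600, 0.0600; sum = 2.380000.
I averages over the q = 6 poor units only: 2.380000 / 6 = 0.3967.

0.3967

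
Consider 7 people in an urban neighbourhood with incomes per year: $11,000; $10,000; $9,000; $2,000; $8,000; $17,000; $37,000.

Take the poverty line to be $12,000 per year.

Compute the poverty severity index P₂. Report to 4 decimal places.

0.1290

Below the line: $2,000, $8,000, $9,000, $10,000, $11,000 (q = 5 of N = 7).
Relative gaps: (12000−2000)/12000 = 0.8333; (12000−8000)/12000 = 0.3333; (12000−9000)/12000 = 0.2500; (12000−10000)/12000 = 0.1667; (12000−11000)/12000 = 0.0833.
Squared: 0.6944; 0.1111; 0.0625; 0.0278; 0.0069.
Sum = 0.902778; P₂ = 0.902778 / 7 = 0.1290.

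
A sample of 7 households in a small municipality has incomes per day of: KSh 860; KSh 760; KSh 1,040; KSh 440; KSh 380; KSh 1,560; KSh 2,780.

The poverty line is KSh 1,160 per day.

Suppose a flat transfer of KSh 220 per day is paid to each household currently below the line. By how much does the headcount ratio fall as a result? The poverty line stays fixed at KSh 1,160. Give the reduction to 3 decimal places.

Before: below the line — KSh 380, KSh 440, KSh 760, KSh 860, KSh 1,040; headcount ratio = 0.71429.
After the KSh 220 transfer: below the line — KSh 600, KSh 660, KSh 980, KSh 1,080; headcount ratio = 0.57143.
Reduction = 0.71429 − 0.57143 = 0.143.

0.143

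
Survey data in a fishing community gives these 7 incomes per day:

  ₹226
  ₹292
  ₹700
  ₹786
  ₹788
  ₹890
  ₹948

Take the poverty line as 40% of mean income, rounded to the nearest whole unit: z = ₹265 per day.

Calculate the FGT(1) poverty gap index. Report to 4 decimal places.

Below z: ₹226 (q = 1 of N = 7).
Normalized shortfalls: (265−226)/265 = 0.1472.
Σ = 0.147170. Dividing by the full population N = 7 gives P₁ = 0.0210.

0.0210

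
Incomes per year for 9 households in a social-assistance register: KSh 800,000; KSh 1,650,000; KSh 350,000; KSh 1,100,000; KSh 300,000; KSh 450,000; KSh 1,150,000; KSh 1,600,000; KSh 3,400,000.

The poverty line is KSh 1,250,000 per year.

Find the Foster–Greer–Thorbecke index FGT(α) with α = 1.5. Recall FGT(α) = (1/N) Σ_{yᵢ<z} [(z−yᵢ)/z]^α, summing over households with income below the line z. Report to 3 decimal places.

0.230

Incomes under z: KSh 300,000, KSh 350,000, KSh 450,000, KSh 800,000, KSh 1,100,000, KSh 1,150,000 (q = 6 of N = 9).
Shortfall ratios: (1250000−300000)/1250000 = 0.7600; (1250000−350000)/1250000 = 0.7200; (1250000−450000)/1250000 = 0.6400; (1250000−800000)/1250000 = 0.3600; (1250000−1100000)/1250000 = 0.1200; (1250000−1150000)/1250000 = 0.0800.
Raised to α = 1.5: 0.66255; 0.61094; 0.51200; 0.21600; 0.04157; 0.02263.
Sum = 2.065690; FGT(1.5) = 2.065690 / 9 = 0.230.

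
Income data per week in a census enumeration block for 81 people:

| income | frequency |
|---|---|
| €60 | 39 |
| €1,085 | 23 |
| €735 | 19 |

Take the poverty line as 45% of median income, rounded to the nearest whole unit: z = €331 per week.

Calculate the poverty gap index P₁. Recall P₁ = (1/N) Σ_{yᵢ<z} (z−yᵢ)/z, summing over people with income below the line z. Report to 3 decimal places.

0.394

Incomes under z: 39×€60 (q = 39 of N = 81).
Shortfall ratios: (331−60)/331 = 0.8187 (×39).
Σ = 31.930514. Dividing by the full population N = 81 gives P₁ = 0.394.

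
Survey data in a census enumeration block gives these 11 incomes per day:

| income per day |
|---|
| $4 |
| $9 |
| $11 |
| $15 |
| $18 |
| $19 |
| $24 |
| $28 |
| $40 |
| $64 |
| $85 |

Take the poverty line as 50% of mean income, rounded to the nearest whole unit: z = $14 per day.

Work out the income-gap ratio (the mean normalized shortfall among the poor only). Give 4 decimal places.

0.4286

Below the line: $4, $9, $11 (q = 3 of N = 11).
Relative gaps: 0.7143, 0.3571, 0.2143; sum = 1.285714.
The income-gap ratio divides by q (the poor only): 1.285714 / 3 = 0.4286.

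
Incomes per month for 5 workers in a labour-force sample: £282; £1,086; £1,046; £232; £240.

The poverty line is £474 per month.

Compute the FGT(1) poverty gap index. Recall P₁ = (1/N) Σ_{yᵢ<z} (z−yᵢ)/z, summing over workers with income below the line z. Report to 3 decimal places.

0.282

Below the line: £232, £240, £282 (q = 3 of N = 5).
Relative gaps: (474−232)/474 = 0.5105; (474−240)/474 = 0.4937; (474−282)/474 = 0.4051.
Sum of shortfalls = 1.409283; P₁ averages over all N: 1.409283 / 5 = 0.282.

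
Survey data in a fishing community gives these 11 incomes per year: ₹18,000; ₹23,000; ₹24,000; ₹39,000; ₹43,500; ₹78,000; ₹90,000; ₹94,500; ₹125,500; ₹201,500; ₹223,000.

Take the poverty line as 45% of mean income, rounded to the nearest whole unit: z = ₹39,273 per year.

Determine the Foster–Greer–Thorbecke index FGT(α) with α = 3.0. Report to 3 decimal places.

0.026

Below the line: ₹18,000, ₹23,000, ₹24,000, ₹39,000 (q = 4 of N = 11).
Normalized shortfalls: (39273−18000)/39273 = 0.5417; (39273−23000)/39273 = 0.4144; (39273−24000)/39273 = 0.3889; (39273−39000)/39273 = 0.0070.
Raised to α = 3.0: 0.15893; 0.07114; 0.05882; 0.00000.
Sum = 0.288886; FGT(3.0) = 0.288886 / 11 = 0.026.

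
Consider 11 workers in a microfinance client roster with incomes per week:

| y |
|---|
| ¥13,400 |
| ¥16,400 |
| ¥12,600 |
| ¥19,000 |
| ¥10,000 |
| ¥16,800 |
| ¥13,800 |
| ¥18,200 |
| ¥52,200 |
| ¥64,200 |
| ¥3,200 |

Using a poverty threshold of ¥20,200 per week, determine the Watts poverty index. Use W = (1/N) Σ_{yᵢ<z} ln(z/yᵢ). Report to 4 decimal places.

Poor units: ¥3,200, ¥10,000, ¥12,600, ¥13,400, ¥13,800, ¥16,400, ¥16,800, ¥18,200, ¥19,000 (q = 9 of N = 11).
Log gaps: ln(20200/3200) = 1.8425; ln(20200/10000) = 0.7031; ln(20200/12600) = 0.4720; ln(20200/13400) = 0.4104; ln(20200/13800) = 0.3810; ln(20200/16400) = 0.2084; ln(20200/16800) = 0.1843; ln(20200/18200) = 0.1043; ln(20200/19000) = 0.0612.
W = 4.367267 / 11 = 0.3970.

0.3970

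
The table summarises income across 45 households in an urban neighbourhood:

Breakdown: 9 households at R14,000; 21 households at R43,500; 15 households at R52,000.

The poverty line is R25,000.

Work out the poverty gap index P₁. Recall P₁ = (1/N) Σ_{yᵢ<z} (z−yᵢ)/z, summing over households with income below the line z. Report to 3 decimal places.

0.088

Below z: 9×R14,000 (q = 9 of N = 45).
Shortfall ratios: (25000−14000)/25000 = 0.4400 (×9).
Sum of shortfalls = 3.960000; P₁ averages over all N: 3.960000 / 45 = 0.088.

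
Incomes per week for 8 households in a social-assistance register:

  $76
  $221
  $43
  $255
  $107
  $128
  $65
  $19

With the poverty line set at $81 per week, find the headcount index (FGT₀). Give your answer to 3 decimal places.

0.500

4 of the 8 households have income below $81.
H = 4/8 = 0.500.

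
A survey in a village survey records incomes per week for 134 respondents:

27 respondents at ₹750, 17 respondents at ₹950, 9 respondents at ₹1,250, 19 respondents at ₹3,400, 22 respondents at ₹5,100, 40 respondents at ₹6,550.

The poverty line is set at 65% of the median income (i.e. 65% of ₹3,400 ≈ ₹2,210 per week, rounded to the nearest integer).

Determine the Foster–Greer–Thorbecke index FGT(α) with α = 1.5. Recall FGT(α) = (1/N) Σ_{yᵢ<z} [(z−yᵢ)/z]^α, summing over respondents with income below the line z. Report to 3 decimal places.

0.182

Incomes under z: 27×₹750, 17×₹950, 9×₹1,250 (q = 53 of N = 134).
Shortfall ratios: (2210−750)/2210 = 0.6606 (×27); (2210−950)/2210 = 0.5701 (×17); (2210−1250)/2210 = 0.4344 (×9).
Raised to α = 1.5: 0.53696 (×27); 0.43049 (×17); 0.28630 (×9).
Sum = 24.392970; FGT(1.5) = 24.392970 / 134 = 0.182.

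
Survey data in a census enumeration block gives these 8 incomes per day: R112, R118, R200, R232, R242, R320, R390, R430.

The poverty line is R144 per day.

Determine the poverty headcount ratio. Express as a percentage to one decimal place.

25.0%

2 of the 8 individuals have income below R144.
H = 2/8 = 25.0%.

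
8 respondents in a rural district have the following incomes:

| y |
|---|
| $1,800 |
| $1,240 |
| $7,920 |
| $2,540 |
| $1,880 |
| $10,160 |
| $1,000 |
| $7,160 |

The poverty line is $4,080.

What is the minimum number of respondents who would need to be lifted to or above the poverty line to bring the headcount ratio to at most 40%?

2

5 of the 8 respondents are poor, so H = 5/8 = 0.625.
A headcount ratio of at most 40% allows at most ⌊0.40 × 8⌋ = 3 poor respondents.
So at least 5 − 3 = 2 must be lifted.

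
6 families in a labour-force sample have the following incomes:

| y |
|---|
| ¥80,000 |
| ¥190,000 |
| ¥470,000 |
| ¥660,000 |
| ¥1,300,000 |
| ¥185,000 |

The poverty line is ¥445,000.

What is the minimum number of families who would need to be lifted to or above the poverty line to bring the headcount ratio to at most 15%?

3 of the 6 families are poor, so H = 3/6 = 0.500.
A headcount ratio of at most 15% allows at most ⌊0.15 × 6⌋ = 0 poor families.
So at least 3 − 0 = 3 must be lifted.

3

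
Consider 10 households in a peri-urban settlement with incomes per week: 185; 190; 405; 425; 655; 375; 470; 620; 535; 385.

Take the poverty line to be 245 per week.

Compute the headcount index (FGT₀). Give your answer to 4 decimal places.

0.2000

2 of the 10 households have income below 245.
H = 2/10 = 0.2000.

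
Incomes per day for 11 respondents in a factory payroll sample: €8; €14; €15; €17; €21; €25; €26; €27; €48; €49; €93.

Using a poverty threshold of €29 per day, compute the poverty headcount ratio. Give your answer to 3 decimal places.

8 of the 11 respondents have income below €29.
H = 8/11 = 0.727.

0.727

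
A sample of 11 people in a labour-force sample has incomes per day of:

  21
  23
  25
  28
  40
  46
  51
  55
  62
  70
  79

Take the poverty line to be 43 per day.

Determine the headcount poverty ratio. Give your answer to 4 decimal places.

0.4545

5 of the 11 people have income below 43.
H = 5/11 = 0.4545.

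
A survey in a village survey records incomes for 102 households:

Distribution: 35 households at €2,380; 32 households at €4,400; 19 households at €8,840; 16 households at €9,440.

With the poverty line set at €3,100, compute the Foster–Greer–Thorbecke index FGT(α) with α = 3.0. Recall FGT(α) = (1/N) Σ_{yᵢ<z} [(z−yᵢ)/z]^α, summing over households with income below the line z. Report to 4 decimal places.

Below z: 35×€2,380 (q = 35 of N = 102).
Shortfall ratios: (3100−2380)/3100 = 0.2323 (×35).
Raised to α = 3.0: 0.01253 (×35).
Sum = 0.438511; FGT(3.0) = 0.438511 / 102 = 0.0043.

0.0043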